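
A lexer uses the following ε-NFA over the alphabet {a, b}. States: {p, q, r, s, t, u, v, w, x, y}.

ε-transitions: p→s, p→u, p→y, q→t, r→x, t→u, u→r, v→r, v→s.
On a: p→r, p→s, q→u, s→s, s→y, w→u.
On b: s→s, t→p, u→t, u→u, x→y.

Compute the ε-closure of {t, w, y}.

{r, t, u, w, x, y}

Start with {t, w, y}.
From t via ε: add u.
From u via ε: add r.
From r via ε: add x.
No new states can be added; the closed set is {r, t, u, w, x, y}.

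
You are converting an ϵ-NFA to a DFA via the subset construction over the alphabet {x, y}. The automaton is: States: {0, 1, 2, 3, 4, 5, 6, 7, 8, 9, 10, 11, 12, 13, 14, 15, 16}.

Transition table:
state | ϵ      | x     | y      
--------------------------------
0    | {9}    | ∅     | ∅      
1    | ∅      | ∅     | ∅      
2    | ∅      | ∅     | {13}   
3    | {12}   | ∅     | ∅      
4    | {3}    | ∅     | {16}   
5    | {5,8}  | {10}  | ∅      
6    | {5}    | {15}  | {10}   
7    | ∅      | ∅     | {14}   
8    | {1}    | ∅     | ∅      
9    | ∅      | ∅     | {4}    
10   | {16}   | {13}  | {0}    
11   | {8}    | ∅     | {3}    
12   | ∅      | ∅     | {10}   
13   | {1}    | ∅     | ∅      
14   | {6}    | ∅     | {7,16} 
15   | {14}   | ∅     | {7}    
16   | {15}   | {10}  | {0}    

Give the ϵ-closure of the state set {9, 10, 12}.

Start with {9, 10, 12}.
From 10 via ϵ: add 16.
From 16 via ϵ: add 15.
From 15 via ϵ: add 14.
From 14 via ϵ: add 6.
From 6 via ϵ: add 5.
From 5 via ϵ: add 8.
From 8 via ϵ: add 1.
No new states can be added; the closed set is {1, 5, 6, 8, 9, 10, 12, 14, 15, 16}.

{1, 5, 6, 8, 9, 10, 12, 14, 15, 16}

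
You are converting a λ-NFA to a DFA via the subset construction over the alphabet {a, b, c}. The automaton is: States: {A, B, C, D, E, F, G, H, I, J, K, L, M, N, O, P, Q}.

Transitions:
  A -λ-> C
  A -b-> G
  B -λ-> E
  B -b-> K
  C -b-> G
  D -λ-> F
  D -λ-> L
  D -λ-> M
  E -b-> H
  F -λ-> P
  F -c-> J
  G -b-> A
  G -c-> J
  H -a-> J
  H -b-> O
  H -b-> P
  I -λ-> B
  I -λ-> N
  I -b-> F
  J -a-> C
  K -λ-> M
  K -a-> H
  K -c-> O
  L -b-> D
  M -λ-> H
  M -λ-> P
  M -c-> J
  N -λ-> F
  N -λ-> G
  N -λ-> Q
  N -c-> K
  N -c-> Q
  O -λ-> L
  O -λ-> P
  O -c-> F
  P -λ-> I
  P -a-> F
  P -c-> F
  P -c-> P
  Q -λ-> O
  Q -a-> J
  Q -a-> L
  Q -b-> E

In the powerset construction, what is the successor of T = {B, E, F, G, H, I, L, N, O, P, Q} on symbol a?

{B, E, F, G, I, J, L, N, O, P, Q}

H on a → {J}.
P on a → {F}.
Q on a → {J, L}.
No a-transition from B, E, F, G, I, L, N, O.
Union after reading a: {F, J, L}.
Now take the λ-closure:
From F via λ: add P.
From P via λ: add I.
From I via λ: add B, N.
From B via λ: add E.
From N via λ: add G, Q.
From Q via λ: add O.
No new states can be added; the closed set is {B, E, F, G, I, J, L, N, O, P, Q}.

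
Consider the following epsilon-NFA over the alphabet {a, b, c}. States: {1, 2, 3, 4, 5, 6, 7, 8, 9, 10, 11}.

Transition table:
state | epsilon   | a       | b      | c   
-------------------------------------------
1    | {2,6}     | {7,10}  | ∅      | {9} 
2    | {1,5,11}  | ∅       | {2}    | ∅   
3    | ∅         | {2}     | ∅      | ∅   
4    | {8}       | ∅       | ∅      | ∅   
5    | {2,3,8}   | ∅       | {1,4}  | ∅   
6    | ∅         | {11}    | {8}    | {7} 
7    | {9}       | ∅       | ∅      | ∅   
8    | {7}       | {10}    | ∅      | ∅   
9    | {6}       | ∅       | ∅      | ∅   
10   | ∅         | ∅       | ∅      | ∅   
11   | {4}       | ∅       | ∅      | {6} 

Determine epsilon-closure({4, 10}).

{4, 6, 7, 8, 9, 10}

Start with {4, 10}.
From 4 via epsilon: add 8.
From 8 via epsilon: add 7.
From 7 via epsilon: add 9.
From 9 via epsilon: add 6.
No new states can be added; the closed set is {4, 6, 7, 8, 9, 10}.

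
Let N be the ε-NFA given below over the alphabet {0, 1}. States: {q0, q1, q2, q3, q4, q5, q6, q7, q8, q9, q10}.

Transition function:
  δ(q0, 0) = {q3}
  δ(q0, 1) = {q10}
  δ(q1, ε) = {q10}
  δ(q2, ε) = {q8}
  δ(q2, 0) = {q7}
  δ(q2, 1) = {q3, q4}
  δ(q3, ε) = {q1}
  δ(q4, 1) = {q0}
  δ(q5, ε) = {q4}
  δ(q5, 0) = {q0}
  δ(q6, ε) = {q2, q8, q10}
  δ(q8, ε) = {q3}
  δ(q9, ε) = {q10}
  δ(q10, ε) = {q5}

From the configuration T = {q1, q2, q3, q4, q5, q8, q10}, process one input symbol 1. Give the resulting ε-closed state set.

q2 on 1 → {q3, q4}.
q4 on 1 → {q0}.
No 1-transition from q1, q3, q5, q8, q10.
Union after reading 1: {q0, q3, q4}.
Now take the ε-closure:
From q3 via ε: add q1.
From q1 via ε: add q10.
From q10 via ε: add q5.
No new states can be added; the closed set is {q0, q1, q3, q4, q5, q10}.

{q0, q1, q3, q4, q5, q10}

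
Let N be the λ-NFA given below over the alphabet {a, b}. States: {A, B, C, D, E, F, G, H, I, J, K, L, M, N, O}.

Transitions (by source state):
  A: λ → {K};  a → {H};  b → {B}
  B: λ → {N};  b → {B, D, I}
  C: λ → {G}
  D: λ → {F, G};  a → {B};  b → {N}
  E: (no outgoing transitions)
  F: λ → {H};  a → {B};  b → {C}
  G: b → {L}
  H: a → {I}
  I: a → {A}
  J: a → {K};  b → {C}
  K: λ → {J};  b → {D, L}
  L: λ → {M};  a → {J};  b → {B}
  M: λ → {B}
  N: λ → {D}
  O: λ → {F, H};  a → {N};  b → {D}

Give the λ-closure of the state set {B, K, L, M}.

{B, D, F, G, H, J, K, L, M, N}

Start with {B, K, L, M}.
From B via λ: add N.
From K via λ: add J.
From N via λ: add D.
From D via λ: add F, G.
From F via λ: add H.
No new states can be added; the closed set is {B, D, F, G, H, J, K, L, M, N}.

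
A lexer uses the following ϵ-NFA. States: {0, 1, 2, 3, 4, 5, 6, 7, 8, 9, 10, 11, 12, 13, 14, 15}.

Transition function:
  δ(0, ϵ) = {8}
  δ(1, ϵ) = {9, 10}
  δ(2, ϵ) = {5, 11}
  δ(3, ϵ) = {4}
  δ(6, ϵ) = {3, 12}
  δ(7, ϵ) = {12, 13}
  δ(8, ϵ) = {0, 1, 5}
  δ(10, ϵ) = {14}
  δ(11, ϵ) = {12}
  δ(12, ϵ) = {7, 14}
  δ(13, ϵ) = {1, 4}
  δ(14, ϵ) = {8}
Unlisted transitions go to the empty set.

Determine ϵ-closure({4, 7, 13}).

{0, 1, 4, 5, 7, 8, 9, 10, 12, 13, 14}

Start with {4, 7, 13}.
From 7 via ϵ: add 12.
From 13 via ϵ: add 1.
From 1 via ϵ: add 9, 10.
From 12 via ϵ: add 14.
From 14 via ϵ: add 8.
From 8 via ϵ: add 0, 5.
No new states can be added; the closed set is {0, 1, 4, 5, 7, 8, 9, 10, 12, 13, 14}.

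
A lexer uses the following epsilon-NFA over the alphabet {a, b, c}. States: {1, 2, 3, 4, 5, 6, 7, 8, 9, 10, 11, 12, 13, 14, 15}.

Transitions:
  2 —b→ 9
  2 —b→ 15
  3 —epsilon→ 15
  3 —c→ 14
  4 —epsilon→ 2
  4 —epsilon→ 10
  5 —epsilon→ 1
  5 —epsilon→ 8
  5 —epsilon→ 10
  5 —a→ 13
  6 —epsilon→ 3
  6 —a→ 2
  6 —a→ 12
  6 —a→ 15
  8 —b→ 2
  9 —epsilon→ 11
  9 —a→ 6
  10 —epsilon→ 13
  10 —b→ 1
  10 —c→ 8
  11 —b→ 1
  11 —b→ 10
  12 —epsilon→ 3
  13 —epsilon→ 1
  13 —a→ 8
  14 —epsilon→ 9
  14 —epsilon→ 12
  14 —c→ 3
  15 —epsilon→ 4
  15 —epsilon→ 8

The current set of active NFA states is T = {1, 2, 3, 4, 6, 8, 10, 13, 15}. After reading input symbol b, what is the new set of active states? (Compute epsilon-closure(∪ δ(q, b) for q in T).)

{1, 2, 4, 8, 9, 10, 11, 13, 15}

2 on b → {9, 15}.
8 on b → {2}.
10 on b → {1}.
No b-transition from 1, 3, 4, 6, 13, 15.
Union after reading b: {1, 2, 9, 15}.
Now take the epsilon-closure:
From 9 via epsilon: add 11.
From 15 via epsilon: add 4, 8.
From 4 via epsilon: add 10.
From 10 via epsilon: add 13.
No new states can be added; the closed set is {1, 2, 4, 8, 9, 10, 11, 13, 15}.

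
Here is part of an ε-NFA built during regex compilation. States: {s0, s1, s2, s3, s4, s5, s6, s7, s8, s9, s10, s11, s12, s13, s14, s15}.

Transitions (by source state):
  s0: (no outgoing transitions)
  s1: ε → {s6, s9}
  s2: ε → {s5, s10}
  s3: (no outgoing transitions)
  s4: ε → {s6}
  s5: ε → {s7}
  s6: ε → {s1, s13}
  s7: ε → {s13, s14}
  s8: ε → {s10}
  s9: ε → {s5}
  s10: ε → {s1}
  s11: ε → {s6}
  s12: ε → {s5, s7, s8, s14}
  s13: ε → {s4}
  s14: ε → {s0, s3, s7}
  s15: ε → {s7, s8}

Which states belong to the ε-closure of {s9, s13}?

{s0, s1, s3, s4, s5, s6, s7, s9, s13, s14}

Start with {s9, s13}.
From s9 via ε: add s5.
From s13 via ε: add s4.
From s4 via ε: add s6.
From s5 via ε: add s7.
From s6 via ε: add s1.
From s7 via ε: add s14.
From s14 via ε: add s0, s3.
No new states can be added; the closed set is {s0, s1, s3, s4, s5, s6, s7, s9, s13, s14}.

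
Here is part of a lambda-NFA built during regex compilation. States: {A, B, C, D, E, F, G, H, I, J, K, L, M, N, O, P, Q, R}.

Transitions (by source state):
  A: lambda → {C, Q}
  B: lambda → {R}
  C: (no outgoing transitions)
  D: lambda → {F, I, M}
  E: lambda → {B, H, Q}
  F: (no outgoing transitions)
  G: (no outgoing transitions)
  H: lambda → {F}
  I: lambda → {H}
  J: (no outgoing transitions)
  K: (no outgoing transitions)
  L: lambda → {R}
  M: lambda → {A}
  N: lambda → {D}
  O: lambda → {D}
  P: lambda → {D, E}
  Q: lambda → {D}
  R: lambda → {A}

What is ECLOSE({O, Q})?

Start with {O, Q}.
From O via lambda: add D.
From D via lambda: add F, I, M.
From I via lambda: add H.
From M via lambda: add A.
From A via lambda: add C.
No new states can be added; the closed set is {A, C, D, F, H, I, M, O, Q}.

{A, C, D, F, H, I, M, O, Q}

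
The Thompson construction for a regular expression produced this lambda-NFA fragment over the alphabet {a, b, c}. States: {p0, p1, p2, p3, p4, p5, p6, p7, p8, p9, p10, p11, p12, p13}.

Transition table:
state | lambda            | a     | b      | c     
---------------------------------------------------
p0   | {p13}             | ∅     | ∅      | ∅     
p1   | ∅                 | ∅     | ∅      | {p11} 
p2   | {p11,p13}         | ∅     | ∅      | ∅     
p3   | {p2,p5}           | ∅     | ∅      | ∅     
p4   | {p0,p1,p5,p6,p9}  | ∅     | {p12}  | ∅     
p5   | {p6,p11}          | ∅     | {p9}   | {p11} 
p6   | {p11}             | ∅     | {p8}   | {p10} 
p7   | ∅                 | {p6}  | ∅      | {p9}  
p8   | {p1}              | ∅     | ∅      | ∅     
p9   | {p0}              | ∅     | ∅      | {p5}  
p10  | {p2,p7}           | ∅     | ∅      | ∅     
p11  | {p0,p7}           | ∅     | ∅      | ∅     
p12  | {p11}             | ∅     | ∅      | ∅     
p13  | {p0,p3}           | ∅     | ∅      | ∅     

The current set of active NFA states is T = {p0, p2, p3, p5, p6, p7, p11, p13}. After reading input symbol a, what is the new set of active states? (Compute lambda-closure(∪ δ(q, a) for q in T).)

p7 on a → {p6}.
No a-transition from p0, p2, p3, p5, p6, p11, p13.
Union after reading a: {p6}.
Now take the lambda-closure:
From p6 via lambda: add p11.
From p11 via lambda: add p0, p7.
From p0 via lambda: add p13.
From p13 via lambda: add p3.
From p3 via lambda: add p2, p5.
No new states can be added; the closed set is {p0, p2, p3, p5, p6, p7, p11, p13}.

{p0, p2, p3, p5, p6, p7, p11, p13}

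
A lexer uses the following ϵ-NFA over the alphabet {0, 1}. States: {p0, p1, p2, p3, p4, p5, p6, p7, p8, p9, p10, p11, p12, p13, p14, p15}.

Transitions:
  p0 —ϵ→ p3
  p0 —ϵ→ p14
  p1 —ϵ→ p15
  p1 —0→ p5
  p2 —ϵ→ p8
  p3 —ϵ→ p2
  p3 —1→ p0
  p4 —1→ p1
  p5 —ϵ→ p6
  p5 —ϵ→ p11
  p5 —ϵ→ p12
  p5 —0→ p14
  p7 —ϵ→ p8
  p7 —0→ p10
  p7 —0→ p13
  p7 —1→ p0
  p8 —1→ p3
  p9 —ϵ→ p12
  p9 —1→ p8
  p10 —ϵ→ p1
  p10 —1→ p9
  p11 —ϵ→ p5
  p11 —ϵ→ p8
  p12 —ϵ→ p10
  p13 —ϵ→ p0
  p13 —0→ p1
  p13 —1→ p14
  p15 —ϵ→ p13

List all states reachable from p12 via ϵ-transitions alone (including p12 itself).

Start with {p12}.
From p12 via ϵ: add p10.
From p10 via ϵ: add p1.
From p1 via ϵ: add p15.
From p15 via ϵ: add p13.
From p13 via ϵ: add p0.
From p0 via ϵ: add p3, p14.
From p3 via ϵ: add p2.
From p2 via ϵ: add p8.
No new states can be added; the closed set is {p0, p1, p2, p3, p8, p10, p12, p13, p14, p15}.

{p0, p1, p2, p3, p8, p10, p12, p13, p14, p15}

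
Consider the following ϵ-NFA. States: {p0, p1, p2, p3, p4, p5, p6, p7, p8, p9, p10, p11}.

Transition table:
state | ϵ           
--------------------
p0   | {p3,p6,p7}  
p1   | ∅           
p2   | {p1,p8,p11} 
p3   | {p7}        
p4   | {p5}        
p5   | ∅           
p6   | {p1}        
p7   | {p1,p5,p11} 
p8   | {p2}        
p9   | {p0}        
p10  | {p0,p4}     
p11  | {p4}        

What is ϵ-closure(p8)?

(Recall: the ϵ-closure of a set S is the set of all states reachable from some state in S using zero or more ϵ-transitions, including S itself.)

Start with {p8}.
From p8 via ϵ: add p2.
From p2 via ϵ: add p1, p11.
From p11 via ϵ: add p4.
From p4 via ϵ: add p5.
No new states can be added; the closed set is {p1, p2, p4, p5, p8, p11}.

{p1, p2, p4, p5, p8, p11}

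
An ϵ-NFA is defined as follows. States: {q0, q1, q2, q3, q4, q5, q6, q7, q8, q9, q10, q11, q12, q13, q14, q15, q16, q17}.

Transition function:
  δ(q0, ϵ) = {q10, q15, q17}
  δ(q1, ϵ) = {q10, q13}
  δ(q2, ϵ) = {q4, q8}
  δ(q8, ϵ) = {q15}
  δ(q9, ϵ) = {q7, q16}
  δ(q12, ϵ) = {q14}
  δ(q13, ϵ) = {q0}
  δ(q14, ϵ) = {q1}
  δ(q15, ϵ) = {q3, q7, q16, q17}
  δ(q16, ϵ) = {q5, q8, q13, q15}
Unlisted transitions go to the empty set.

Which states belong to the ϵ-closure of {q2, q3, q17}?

Start with {q2, q3, q17}.
From q2 via ϵ: add q4, q8.
From q8 via ϵ: add q15.
From q15 via ϵ: add q7, q16.
From q16 via ϵ: add q5, q13.
From q13 via ϵ: add q0.
From q0 via ϵ: add q10.
No new states can be added; the closed set is {q0, q2, q3, q4, q5, q7, q8, q10, q13, q15, q16, q17}.

{q0, q2, q3, q4, q5, q7, q8, q10, q13, q15, q16, q17}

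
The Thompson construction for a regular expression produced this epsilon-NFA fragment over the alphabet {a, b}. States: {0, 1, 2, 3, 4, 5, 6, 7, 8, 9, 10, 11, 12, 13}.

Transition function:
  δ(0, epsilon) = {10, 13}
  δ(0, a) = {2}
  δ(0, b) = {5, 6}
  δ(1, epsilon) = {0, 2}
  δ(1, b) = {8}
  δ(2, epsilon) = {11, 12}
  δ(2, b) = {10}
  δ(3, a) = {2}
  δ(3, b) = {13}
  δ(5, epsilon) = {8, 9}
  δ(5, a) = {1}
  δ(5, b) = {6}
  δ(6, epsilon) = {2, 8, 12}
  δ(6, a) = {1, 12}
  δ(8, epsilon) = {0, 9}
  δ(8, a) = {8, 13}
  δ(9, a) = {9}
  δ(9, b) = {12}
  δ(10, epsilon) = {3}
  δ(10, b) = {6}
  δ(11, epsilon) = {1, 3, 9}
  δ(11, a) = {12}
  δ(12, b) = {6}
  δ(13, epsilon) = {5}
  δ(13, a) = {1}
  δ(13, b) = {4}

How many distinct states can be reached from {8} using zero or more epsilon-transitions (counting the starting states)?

7

Start with {8}.
From 8 via epsilon: add 0, 9.
From 0 via epsilon: add 10, 13.
From 10 via epsilon: add 3.
From 13 via epsilon: add 5.
epsilon-closure = {0, 3, 5, 8, 9, 10, 13}, which has 7 states.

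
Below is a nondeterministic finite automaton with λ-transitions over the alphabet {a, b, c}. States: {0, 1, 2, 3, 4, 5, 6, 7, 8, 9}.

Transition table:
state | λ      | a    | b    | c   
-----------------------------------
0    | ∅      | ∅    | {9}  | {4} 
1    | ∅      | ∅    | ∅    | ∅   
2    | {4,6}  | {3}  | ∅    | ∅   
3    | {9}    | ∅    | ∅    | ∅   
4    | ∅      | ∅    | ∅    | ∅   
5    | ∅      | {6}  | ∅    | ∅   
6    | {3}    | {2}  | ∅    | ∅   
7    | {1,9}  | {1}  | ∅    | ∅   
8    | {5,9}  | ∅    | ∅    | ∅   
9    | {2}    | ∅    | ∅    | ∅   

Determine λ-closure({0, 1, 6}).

{0, 1, 2, 3, 4, 6, 9}

Start with {0, 1, 6}.
From 6 via λ: add 3.
From 3 via λ: add 9.
From 9 via λ: add 2.
From 2 via λ: add 4.
No new states can be added; the closed set is {0, 1, 2, 3, 4, 6, 9}.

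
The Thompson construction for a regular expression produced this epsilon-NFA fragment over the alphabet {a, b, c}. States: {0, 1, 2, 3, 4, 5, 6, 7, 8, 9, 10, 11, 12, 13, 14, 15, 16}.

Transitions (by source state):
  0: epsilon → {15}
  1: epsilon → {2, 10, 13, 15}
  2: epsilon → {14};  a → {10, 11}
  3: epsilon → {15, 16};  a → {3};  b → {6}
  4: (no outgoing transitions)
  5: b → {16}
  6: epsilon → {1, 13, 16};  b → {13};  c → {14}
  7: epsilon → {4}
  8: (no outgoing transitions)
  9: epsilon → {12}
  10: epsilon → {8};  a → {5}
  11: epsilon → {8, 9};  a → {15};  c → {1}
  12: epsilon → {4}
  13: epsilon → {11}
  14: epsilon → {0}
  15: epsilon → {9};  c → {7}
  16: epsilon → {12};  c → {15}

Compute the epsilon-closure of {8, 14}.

{0, 4, 8, 9, 12, 14, 15}

Start with {8, 14}.
From 14 via epsilon: add 0.
From 0 via epsilon: add 15.
From 15 via epsilon: add 9.
From 9 via epsilon: add 12.
From 12 via epsilon: add 4.
No new states can be added; the closed set is {0, 4, 8, 9, 12, 14, 15}.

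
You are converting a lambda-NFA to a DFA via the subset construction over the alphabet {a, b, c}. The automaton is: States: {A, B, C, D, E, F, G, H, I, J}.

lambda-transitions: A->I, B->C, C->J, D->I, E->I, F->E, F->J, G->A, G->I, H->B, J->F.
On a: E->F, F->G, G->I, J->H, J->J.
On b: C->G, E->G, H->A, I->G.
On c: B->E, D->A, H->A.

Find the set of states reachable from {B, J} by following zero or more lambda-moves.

Start with {B, J}.
From B via lambda: add C.
From J via lambda: add F.
From F via lambda: add E.
From E via lambda: add I.
No new states can be added; the closed set is {B, C, E, F, I, J}.

{B, C, E, F, I, J}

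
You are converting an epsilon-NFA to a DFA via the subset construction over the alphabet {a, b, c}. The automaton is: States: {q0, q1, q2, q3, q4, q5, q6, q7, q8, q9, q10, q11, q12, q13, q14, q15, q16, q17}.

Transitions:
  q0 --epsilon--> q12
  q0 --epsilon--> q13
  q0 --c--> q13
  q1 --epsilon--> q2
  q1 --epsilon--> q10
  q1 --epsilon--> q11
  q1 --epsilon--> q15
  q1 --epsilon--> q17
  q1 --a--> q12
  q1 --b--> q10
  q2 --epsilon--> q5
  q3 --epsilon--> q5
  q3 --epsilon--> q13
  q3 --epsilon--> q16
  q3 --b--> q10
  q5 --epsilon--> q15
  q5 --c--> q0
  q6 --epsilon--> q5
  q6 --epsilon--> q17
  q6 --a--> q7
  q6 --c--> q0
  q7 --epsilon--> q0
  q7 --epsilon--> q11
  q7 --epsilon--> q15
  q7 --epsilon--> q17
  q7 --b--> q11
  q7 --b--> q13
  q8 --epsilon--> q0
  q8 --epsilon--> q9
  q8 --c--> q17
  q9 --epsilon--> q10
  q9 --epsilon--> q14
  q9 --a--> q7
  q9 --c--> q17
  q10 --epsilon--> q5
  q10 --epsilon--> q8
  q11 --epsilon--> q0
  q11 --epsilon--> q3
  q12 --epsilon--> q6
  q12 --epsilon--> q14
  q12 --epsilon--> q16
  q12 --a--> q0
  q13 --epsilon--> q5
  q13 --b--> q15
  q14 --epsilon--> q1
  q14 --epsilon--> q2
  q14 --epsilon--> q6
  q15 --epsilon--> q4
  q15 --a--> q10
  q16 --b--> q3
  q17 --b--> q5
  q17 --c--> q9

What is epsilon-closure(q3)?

{q3, q4, q5, q13, q15, q16}

Start with {q3}.
From q3 via epsilon: add q5, q13, q16.
From q5 via epsilon: add q15.
From q15 via epsilon: add q4.
No new states can be added; the closed set is {q3, q4, q5, q13, q15, q16}.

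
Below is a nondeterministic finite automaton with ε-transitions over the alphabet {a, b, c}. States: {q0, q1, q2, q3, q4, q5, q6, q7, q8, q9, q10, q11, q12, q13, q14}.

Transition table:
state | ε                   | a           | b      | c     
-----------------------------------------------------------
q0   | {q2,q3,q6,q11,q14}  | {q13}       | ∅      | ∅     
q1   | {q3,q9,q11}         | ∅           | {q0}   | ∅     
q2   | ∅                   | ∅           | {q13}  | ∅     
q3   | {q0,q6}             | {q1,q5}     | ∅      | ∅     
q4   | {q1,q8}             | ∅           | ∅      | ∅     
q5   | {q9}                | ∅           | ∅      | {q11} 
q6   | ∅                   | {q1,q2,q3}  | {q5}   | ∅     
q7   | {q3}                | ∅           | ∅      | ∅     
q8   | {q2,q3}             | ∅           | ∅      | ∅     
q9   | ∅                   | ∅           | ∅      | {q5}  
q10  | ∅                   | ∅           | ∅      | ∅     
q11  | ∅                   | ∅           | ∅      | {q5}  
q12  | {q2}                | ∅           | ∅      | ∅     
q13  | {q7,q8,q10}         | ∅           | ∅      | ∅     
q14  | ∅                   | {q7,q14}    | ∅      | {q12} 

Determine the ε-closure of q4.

Start with {q4}.
From q4 via ε: add q1, q8.
From q1 via ε: add q3, q9, q11.
From q8 via ε: add q2.
From q3 via ε: add q0, q6.
From q0 via ε: add q14.
No new states can be added; the closed set is {q0, q1, q2, q3, q4, q6, q8, q9, q11, q14}.

{q0, q1, q2, q3, q4, q6, q8, q9, q11, q14}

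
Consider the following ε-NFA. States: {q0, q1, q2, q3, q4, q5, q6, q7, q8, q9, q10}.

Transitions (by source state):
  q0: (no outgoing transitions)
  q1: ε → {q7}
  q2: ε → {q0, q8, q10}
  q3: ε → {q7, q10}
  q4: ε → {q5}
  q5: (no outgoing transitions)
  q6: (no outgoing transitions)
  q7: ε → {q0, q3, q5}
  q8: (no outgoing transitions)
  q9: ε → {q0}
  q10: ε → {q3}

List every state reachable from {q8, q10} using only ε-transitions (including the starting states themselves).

Start with {q8, q10}.
From q10 via ε: add q3.
From q3 via ε: add q7.
From q7 via ε: add q0, q5.
No new states can be added; the closed set is {q0, q3, q5, q7, q8, q10}.

{q0, q3, q5, q7, q8, q10}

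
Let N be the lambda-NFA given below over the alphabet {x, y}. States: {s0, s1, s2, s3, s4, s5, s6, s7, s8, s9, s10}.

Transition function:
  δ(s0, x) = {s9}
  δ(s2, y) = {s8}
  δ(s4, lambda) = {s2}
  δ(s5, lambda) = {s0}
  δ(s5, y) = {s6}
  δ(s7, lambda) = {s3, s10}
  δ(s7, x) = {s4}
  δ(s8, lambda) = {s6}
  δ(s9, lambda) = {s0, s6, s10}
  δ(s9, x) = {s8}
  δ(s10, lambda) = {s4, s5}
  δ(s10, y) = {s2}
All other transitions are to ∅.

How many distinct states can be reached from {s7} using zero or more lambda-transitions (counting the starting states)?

7

Start with {s7}.
From s7 via lambda: add s3, s10.
From s10 via lambda: add s4, s5.
From s4 via lambda: add s2.
From s5 via lambda: add s0.
lambda-closure = {s0, s2, s3, s4, s5, s7, s10}, which has 7 states.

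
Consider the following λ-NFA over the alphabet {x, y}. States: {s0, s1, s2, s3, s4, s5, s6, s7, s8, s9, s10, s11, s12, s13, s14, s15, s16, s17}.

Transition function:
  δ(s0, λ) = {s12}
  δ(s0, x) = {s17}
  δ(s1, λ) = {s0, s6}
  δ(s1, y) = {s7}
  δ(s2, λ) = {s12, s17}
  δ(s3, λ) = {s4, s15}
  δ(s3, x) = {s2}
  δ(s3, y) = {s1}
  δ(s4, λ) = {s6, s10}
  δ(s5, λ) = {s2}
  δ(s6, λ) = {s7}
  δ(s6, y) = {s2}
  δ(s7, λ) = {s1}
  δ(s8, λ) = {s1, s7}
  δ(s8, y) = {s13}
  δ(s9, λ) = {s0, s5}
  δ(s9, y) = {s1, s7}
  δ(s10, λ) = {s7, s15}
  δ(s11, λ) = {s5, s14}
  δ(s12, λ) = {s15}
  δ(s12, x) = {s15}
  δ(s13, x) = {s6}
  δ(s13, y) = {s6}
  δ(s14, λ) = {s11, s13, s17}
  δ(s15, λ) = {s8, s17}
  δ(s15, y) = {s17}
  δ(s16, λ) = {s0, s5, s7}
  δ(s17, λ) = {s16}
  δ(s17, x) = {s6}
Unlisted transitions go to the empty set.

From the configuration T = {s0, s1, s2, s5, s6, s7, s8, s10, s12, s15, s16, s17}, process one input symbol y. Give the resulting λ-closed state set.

{s0, s1, s2, s5, s6, s7, s8, s12, s13, s15, s16, s17}

s1 on y → {s7}.
s6 on y → {s2}.
s8 on y → {s13}.
s15 on y → {s17}.
No y-transition from s0, s2, s5, s7, s10, s12, s16, s17.
Union after reading y: {s2, s7, s13, s17}.
Now take the λ-closure:
From s2 via λ: add s12.
From s7 via λ: add s1.
From s17 via λ: add s16.
From s1 via λ: add s0, s6.
From s12 via λ: add s15.
From s16 via λ: add s5.
From s15 via λ: add s8.
No new states can be added; the closed set is {s0, s1, s2, s5, s6, s7, s8, s12, s13, s15, s16, s17}.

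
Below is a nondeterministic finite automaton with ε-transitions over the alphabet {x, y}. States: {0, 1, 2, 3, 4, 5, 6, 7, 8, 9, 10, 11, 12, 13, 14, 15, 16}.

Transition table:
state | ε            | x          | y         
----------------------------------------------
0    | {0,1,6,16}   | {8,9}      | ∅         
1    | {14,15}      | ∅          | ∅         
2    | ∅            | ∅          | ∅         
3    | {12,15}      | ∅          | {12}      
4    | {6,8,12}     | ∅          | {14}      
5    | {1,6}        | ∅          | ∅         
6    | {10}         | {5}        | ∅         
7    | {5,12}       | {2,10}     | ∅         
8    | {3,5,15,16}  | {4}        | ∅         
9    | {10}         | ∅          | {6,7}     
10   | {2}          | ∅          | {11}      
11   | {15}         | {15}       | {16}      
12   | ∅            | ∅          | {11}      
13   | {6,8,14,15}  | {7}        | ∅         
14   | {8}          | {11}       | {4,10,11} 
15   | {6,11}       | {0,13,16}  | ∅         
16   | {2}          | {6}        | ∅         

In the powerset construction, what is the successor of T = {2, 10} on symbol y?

{2, 6, 10, 11, 15}

10 on y → {11}.
No y-transition from 2.
Union after reading y: {11}.
Now take the ε-closure:
From 11 via ε: add 15.
From 15 via ε: add 6.
From 6 via ε: add 10.
From 10 via ε: add 2.
No new states can be added; the closed set is {2, 6, 10, 11, 15}.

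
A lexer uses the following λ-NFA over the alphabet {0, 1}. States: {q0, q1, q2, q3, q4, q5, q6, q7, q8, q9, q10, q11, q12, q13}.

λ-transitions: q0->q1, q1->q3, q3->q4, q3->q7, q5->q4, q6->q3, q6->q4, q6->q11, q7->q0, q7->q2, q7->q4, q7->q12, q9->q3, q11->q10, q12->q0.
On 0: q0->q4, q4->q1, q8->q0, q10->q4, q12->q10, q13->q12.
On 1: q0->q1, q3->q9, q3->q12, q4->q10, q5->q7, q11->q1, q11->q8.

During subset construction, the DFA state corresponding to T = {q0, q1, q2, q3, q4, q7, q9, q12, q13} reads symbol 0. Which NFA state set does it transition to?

q0 on 0 → {q4}.
q4 on 0 → {q1}.
q12 on 0 → {q10}.
q13 on 0 → {q12}.
No 0-transition from q1, q2, q3, q7, q9.
Union after reading 0: {q1, q4, q10, q12}.
Now take the λ-closure:
From q1 via λ: add q3.
From q12 via λ: add q0.
From q3 via λ: add q7.
From q7 via λ: add q2.
No new states can be added; the closed set is {q0, q1, q2, q3, q4, q7, q10, q12}.

{q0, q1, q2, q3, q4, q7, q10, q12}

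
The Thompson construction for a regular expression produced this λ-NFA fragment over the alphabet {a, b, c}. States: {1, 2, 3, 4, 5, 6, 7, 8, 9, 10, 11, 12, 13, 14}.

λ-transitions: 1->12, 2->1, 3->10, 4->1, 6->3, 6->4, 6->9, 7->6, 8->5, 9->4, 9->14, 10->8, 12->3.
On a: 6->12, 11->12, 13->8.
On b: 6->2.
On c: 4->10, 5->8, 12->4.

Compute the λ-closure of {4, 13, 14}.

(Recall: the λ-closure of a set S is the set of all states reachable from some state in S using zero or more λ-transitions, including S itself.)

{1, 3, 4, 5, 8, 10, 12, 13, 14}

Start with {4, 13, 14}.
From 4 via λ: add 1.
From 1 via λ: add 12.
From 12 via λ: add 3.
From 3 via λ: add 10.
From 10 via λ: add 8.
From 8 via λ: add 5.
No new states can be added; the closed set is {1, 3, 4, 5, 8, 10, 12, 13, 14}.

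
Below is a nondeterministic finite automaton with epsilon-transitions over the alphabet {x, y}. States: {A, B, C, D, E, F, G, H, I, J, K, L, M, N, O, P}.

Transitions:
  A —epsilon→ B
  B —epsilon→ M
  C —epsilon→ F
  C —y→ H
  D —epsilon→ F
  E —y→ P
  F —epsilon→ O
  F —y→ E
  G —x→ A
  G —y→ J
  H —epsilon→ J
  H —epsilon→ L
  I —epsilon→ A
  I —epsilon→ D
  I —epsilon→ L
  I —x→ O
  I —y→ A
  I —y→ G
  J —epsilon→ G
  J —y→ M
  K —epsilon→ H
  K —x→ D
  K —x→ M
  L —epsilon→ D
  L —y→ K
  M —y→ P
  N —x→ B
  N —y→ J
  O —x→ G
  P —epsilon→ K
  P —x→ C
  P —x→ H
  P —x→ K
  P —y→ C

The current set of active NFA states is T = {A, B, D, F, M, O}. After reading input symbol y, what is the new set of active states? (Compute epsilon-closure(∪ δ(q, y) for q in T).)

F on y → {E}.
M on y → {P}.
No y-transition from A, B, D, O.
Union after reading y: {E, P}.
Now take the epsilon-closure:
From P via epsilon: add K.
From K via epsilon: add H.
From H via epsilon: add J, L.
From J via epsilon: add G.
From L via epsilon: add D.
From D via epsilon: add F.
From F via epsilon: add O.
No new states can be added; the closed set is {D, E, F, G, H, J, K, L, O, P}.

{D, E, F, G, H, J, K, L, O, P}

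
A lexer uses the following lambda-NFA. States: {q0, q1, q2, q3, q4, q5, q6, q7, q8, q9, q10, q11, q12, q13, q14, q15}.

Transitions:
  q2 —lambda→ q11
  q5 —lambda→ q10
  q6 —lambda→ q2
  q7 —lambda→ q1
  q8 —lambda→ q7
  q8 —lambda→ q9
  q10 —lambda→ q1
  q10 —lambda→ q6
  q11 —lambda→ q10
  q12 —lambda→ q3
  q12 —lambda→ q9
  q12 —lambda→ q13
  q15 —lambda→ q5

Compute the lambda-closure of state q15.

{q1, q2, q5, q6, q10, q11, q15}

Start with {q15}.
From q15 via lambda: add q5.
From q5 via lambda: add q10.
From q10 via lambda: add q1, q6.
From q6 via lambda: add q2.
From q2 via lambda: add q11.
No new states can be added; the closed set is {q1, q2, q5, q6, q10, q11, q15}.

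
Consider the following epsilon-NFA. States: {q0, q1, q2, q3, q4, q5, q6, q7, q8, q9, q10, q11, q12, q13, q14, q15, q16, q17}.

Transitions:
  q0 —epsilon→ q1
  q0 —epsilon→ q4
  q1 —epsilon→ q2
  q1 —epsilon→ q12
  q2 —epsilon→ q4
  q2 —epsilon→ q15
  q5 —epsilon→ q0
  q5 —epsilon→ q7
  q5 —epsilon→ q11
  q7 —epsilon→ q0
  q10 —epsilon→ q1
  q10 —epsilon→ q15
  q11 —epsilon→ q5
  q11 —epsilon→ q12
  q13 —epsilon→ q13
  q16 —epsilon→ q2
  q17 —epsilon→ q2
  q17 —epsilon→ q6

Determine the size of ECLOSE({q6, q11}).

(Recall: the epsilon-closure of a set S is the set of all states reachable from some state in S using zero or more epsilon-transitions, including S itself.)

Start with {q6, q11}.
From q11 via epsilon: add q5, q12.
From q5 via epsilon: add q0, q7.
From q0 via epsilon: add q1, q4.
From q1 via epsilon: add q2.
From q2 via epsilon: add q15.
epsilon-closure = {q0, q1, q2, q4, q5, q6, q7, q11, q12, q15}, which has 10 states.

10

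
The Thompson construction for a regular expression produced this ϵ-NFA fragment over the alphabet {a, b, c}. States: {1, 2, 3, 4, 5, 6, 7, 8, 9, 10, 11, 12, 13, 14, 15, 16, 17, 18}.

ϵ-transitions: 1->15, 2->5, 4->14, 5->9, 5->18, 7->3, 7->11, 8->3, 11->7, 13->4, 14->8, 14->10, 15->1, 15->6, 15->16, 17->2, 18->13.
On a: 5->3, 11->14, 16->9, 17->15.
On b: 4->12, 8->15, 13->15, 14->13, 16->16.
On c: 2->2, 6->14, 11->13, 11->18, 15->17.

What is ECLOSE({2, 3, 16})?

{2, 3, 4, 5, 8, 9, 10, 13, 14, 16, 18}

Start with {2, 3, 16}.
From 2 via ϵ: add 5.
From 5 via ϵ: add 9, 18.
From 18 via ϵ: add 13.
From 13 via ϵ: add 4.
From 4 via ϵ: add 14.
From 14 via ϵ: add 8, 10.
No new states can be added; the closed set is {2, 3, 4, 5, 8, 9, 10, 13, 14, 16, 18}.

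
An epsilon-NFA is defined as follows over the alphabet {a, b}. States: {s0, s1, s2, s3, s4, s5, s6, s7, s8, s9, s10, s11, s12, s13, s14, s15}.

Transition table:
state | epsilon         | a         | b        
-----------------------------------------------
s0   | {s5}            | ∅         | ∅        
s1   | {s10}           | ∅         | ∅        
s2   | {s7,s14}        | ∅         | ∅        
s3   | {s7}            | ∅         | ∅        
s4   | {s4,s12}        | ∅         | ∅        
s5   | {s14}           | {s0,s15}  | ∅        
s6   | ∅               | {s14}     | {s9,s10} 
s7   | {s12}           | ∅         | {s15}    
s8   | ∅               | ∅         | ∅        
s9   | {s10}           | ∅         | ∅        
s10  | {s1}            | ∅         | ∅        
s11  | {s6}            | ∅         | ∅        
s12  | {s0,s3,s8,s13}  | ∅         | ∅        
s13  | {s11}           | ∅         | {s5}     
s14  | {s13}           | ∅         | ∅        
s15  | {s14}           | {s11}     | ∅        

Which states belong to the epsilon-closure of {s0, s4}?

Start with {s0, s4}.
From s0 via epsilon: add s5.
From s4 via epsilon: add s12.
From s5 via epsilon: add s14.
From s12 via epsilon: add s3, s8, s13.
From s3 via epsilon: add s7.
From s13 via epsilon: add s11.
From s11 via epsilon: add s6.
No new states can be added; the closed set is {s0, s3, s4, s5, s6, s7, s8, s11, s12, s13, s14}.

{s0, s3, s4, s5, s6, s7, s8, s11, s12, s13, s14}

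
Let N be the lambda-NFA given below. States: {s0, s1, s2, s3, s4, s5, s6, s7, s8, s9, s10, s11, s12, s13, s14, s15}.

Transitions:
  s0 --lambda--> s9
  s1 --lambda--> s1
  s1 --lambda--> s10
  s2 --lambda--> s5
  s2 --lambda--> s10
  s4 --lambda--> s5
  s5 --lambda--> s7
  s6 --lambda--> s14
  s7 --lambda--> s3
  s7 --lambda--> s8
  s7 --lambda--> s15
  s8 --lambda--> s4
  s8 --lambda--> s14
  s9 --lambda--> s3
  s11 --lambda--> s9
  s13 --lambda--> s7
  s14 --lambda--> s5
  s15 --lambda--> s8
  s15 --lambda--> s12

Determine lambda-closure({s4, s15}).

Start with {s4, s15}.
From s4 via lambda: add s5.
From s15 via lambda: add s8, s12.
From s5 via lambda: add s7.
From s8 via lambda: add s14.
From s7 via lambda: add s3.
No new states can be added; the closed set is {s3, s4, s5, s7, s8, s12, s14, s15}.

{s3, s4, s5, s7, s8, s12, s14, s15}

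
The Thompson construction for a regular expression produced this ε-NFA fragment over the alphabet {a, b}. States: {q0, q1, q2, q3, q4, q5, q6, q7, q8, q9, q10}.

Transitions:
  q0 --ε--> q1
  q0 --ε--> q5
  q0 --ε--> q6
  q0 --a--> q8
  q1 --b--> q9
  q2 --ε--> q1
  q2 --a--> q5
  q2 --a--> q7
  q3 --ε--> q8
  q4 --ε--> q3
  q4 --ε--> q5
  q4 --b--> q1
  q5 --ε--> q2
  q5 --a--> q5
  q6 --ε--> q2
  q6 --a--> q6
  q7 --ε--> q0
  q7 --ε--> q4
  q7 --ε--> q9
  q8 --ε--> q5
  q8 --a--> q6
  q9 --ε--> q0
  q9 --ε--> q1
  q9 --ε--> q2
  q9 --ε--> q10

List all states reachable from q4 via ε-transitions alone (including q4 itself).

Start with {q4}.
From q4 via ε: add q3, q5.
From q3 via ε: add q8.
From q5 via ε: add q2.
From q2 via ε: add q1.
No new states can be added; the closed set is {q1, q2, q3, q4, q5, q8}.

{q1, q2, q3, q4, q5, q8}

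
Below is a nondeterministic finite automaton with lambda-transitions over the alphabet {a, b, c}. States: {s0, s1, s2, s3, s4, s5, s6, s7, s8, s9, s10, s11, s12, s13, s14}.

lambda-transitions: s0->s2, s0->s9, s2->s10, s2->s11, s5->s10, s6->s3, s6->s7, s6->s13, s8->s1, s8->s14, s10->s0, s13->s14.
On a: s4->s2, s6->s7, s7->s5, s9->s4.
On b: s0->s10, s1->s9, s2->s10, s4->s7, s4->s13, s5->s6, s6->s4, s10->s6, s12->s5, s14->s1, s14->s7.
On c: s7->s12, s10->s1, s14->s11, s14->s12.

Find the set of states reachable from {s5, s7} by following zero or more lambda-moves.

Start with {s5, s7}.
From s5 via lambda: add s10.
From s10 via lambda: add s0.
From s0 via lambda: add s2, s9.
From s2 via lambda: add s11.
No new states can be added; the closed set is {s0, s2, s5, s7, s9, s10, s11}.

{s0, s2, s5, s7, s9, s10, s11}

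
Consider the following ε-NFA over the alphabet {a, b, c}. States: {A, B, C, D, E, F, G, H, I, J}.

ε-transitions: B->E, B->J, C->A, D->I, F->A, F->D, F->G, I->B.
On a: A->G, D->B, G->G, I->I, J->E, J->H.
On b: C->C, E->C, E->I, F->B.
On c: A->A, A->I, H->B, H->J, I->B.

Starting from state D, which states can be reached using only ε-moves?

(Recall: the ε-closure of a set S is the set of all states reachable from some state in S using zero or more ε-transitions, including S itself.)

Start with {D}.
From D via ε: add I.
From I via ε: add B.
From B via ε: add E, J.
No new states can be added; the closed set is {B, D, E, I, J}.

{B, D, E, I, J}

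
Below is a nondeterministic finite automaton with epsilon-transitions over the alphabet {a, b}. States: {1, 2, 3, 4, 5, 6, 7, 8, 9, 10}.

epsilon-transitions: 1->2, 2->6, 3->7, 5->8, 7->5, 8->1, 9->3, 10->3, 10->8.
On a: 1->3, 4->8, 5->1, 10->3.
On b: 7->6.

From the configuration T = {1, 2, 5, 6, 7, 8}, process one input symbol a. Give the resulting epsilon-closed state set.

{1, 2, 3, 5, 6, 7, 8}

1 on a → {3}.
5 on a → {1}.
No a-transition from 2, 6, 7, 8.
Union after reading a: {1, 3}.
Now take the epsilon-closure:
From 1 via epsilon: add 2.
From 3 via epsilon: add 7.
From 2 via epsilon: add 6.
From 7 via epsilon: add 5.
From 5 via epsilon: add 8.
No new states can be added; the closed set is {1, 2, 3, 5, 6, 7, 8}.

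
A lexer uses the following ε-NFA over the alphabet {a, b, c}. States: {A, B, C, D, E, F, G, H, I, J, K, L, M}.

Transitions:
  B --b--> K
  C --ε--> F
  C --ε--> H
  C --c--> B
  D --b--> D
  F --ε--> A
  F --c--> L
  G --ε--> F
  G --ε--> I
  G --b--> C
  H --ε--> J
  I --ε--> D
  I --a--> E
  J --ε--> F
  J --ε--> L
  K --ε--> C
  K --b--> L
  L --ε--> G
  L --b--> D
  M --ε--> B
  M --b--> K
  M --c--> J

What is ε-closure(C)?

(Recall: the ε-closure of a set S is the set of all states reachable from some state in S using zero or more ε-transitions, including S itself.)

Start with {C}.
From C via ε: add F, H.
From F via ε: add A.
From H via ε: add J.
From J via ε: add L.
From L via ε: add G.
From G via ε: add I.
From I via ε: add D.
No new states can be added; the closed set is {A, C, D, F, G, H, I, J, L}.

{A, C, D, F, G, H, I, J, L}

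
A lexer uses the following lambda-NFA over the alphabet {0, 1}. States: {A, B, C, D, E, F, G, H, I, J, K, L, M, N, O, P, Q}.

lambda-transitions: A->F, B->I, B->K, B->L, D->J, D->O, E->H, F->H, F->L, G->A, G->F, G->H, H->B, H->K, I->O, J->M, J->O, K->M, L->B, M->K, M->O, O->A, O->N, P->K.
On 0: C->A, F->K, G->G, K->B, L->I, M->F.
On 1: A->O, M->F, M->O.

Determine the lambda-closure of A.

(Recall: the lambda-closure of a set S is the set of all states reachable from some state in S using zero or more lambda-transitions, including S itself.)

Start with {A}.
From A via lambda: add F.
From F via lambda: add H, L.
From H via lambda: add B, K.
From B via lambda: add I.
From K via lambda: add M.
From I via lambda: add O.
From O via lambda: add N.
No new states can be added; the closed set is {A, B, F, H, I, K, L, M, N, O}.

{A, B, F, H, I, K, L, M, N, O}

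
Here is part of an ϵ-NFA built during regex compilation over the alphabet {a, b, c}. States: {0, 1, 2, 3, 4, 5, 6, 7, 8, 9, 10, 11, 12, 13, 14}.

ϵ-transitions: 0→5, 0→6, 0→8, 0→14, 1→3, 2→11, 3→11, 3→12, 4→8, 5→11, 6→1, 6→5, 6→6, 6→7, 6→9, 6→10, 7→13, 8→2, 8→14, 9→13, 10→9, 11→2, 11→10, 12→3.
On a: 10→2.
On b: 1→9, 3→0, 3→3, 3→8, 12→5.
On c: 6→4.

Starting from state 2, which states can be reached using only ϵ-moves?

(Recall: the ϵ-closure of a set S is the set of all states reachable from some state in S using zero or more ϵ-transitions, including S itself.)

Start with {2}.
From 2 via ϵ: add 11.
From 11 via ϵ: add 10.
From 10 via ϵ: add 9.
From 9 via ϵ: add 13.
No new states can be added; the closed set is {2, 9, 10, 11, 13}.

{2, 9, 10, 11, 13}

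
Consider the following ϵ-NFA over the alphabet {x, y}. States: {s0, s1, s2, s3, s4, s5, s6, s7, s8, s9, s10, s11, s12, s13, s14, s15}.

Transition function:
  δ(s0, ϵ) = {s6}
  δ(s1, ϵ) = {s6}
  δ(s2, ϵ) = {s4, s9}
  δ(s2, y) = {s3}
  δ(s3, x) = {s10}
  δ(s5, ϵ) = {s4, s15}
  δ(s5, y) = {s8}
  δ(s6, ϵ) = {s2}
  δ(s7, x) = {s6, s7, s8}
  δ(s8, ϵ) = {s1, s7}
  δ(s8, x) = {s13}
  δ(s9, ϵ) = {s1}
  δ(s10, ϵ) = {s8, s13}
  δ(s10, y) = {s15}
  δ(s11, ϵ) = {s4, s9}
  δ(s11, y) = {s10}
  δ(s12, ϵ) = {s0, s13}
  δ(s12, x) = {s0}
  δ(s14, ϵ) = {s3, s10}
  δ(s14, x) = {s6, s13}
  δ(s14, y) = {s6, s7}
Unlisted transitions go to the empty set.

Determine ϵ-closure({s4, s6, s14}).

{s1, s2, s3, s4, s6, s7, s8, s9, s10, s13, s14}

Start with {s4, s6, s14}.
From s6 via ϵ: add s2.
From s14 via ϵ: add s3, s10.
From s2 via ϵ: add s9.
From s10 via ϵ: add s8, s13.
From s8 via ϵ: add s1, s7.
No new states can be added; the closed set is {s1, s2, s3, s4, s6, s7, s8, s9, s10, s13, s14}.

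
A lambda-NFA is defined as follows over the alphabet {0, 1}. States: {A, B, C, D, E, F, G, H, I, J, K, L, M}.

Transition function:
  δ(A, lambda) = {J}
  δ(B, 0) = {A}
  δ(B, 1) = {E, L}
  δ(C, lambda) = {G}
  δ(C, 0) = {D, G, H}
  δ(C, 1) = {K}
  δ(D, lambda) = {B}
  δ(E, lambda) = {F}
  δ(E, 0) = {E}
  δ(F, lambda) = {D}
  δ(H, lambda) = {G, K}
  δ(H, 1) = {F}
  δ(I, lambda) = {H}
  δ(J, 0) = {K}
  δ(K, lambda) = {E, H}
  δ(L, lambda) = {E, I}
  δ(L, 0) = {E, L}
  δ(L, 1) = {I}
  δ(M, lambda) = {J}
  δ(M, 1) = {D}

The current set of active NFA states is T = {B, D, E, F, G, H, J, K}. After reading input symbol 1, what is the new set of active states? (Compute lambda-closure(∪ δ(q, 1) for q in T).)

{B, D, E, F, G, H, I, K, L}

B on 1 → {E, L}.
H on 1 → {F}.
No 1-transition from D, E, F, G, J, K.
Union after reading 1: {E, F, L}.
Now take the lambda-closure:
From F via lambda: add D.
From L via lambda: add I.
From D via lambda: add B.
From I via lambda: add H.
From H via lambda: add G, K.
No new states can be added; the closed set is {B, D, E, F, G, H, I, K, L}.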